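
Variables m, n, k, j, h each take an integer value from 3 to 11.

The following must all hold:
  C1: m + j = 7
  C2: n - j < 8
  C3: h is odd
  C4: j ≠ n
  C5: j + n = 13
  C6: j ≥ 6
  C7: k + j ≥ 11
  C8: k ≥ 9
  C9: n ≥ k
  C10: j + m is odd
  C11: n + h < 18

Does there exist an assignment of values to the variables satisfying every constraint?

From constraint 6: j ≥ 6. From constraints 8 and 9: n ≥ k ≥ 9. Hence j + n ≥ 15. But constraint 5 requires j + n = 13, and 13 < 15. Contradiction.

Unsatisfiable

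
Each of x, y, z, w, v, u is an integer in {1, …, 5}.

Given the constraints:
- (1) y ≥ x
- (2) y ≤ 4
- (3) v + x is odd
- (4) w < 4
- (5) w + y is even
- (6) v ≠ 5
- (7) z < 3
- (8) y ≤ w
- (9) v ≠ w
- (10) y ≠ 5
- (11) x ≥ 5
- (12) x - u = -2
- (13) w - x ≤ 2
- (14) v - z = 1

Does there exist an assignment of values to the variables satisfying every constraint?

Unsatisfiable

From constraints 1 and 11: y ≥ x and x ≥ 5, so y ≥ 5. From constraint 2: y ≤ 4. But 4 < 5, so no value of y works.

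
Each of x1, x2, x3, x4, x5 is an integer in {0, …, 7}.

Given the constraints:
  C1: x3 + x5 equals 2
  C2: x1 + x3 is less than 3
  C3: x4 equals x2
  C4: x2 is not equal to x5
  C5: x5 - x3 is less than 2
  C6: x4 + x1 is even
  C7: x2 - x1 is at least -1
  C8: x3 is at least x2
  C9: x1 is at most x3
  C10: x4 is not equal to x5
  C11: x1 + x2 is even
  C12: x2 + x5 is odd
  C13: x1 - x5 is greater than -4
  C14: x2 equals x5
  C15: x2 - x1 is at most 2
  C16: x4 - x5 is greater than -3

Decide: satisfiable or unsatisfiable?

From constraints 3 and 14, x4 = x2 = x5, so x4 = x5. But constraint 10 says x4 ≠ x5. Contradiction.

Unsatisfiable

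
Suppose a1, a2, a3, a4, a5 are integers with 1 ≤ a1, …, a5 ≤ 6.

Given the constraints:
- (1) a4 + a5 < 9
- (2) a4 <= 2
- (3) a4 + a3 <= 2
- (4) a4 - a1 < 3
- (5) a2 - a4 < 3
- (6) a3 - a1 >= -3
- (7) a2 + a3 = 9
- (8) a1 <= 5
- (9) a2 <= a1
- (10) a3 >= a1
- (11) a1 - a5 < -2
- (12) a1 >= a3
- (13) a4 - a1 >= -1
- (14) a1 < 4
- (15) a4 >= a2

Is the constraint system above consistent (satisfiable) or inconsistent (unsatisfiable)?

Unsatisfiable

From constraints 2 and 15: a2 ≤ a4 ≤ 2. From constraints 8 and 12: a3 ≤ a1 ≤ 5. Hence a2 + a3 ≤ 7. But constraint 7 requires a2 + a3 = 9, and 9 > 7. Contradiction.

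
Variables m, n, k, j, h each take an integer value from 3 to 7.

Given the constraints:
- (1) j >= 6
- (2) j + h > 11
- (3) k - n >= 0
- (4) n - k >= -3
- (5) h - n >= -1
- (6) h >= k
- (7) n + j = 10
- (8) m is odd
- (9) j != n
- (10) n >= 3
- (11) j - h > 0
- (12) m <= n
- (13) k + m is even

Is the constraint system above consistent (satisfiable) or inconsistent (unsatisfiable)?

Setting (m, n, k, j, h) = (3, 3, 3, 7, 5) satisfies everything: constraint 2: j + h = 12; constraint 3: k - n = 0; constraint 4: n - k = 0, and the others follow.

Satisfiable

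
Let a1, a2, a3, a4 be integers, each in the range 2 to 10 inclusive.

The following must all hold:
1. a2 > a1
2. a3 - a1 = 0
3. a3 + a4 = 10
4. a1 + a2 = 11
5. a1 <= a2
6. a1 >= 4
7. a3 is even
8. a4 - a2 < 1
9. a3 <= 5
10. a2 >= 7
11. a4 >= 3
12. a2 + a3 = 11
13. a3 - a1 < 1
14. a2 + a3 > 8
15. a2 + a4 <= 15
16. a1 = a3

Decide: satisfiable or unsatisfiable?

Take a1 = 4, a2 = 7, a3 = 4, a4 = 6. Then constraint 2: a3 - a1 = 0; constraint 3: a3 + a4 = 10, and every other listed constraint is also met.

Satisfiable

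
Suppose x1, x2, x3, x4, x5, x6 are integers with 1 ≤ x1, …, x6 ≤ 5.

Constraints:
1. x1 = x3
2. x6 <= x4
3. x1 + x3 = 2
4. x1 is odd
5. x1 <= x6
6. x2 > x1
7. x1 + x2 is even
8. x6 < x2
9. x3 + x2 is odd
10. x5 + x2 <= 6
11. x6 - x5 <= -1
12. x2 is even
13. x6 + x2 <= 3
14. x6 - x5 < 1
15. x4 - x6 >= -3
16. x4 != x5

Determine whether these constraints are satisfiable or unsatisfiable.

Unsatisfiable

Constraint 4 makes x1 odd and constraint 12 makes x2 even, so x1 + x2 must be odd. Constraint 7 says x1 + x2 is even — contradiction.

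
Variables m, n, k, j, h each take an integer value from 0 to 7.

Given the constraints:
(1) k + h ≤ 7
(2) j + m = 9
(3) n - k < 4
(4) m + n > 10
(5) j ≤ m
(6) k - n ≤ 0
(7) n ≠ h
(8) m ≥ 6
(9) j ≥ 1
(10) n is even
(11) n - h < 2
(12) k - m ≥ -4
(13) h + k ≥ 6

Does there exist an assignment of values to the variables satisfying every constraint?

Take m = 7, n = 4, k = 3, j = 2, h = 3. Then constraint 1: k + h = 6; constraint 2: j + m = 9, and every other listed constraint is also met.

Satisfiable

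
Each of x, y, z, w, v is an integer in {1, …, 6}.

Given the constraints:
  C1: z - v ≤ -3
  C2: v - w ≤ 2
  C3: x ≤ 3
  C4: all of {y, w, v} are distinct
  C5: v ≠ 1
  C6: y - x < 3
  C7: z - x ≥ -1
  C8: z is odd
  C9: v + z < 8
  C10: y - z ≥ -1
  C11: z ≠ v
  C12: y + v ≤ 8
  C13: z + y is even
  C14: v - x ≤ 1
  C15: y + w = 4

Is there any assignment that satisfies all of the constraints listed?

Constraints 1, 7, and 14 give v − z ≥ 3, z − x ≥ -1, x − v ≥ -1.
Adding all 3 inequalities: the left sides telescope to 0, and the right sides sum to 3 + (-1) + (-1) = 1. So 0 ≥ 1, which is false.

Unsatisfiable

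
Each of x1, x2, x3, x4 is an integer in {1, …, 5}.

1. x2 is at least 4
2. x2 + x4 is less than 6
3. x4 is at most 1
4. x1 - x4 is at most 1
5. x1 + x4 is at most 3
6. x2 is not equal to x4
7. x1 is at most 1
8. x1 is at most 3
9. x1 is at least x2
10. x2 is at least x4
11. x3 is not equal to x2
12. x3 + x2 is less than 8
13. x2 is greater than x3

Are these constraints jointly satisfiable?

Unsatisfiable

From constraint 1: x2 ≥ 4. From constraints 8 and 9: x2 ≤ x1 and x1 ≤ 3, so x2 ≤ 3. But 3 < 4, so no value of x2 works.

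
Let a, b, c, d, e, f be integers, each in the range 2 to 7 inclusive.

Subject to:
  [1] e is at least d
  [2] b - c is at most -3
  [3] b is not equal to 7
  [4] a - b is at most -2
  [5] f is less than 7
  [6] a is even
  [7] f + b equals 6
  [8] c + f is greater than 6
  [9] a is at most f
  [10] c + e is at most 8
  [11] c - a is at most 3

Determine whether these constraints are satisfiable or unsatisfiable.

Unsatisfiable

Constraints 2, 4, and 11 give a − c ≥ -3, c − b ≥ 3, b − a ≥ 2.
Adding all 3 inequalities: the left sides telescope to 0, and the right sides sum to (-3) + 3 + 2 = 2. So 0 ≥ 2, which is false.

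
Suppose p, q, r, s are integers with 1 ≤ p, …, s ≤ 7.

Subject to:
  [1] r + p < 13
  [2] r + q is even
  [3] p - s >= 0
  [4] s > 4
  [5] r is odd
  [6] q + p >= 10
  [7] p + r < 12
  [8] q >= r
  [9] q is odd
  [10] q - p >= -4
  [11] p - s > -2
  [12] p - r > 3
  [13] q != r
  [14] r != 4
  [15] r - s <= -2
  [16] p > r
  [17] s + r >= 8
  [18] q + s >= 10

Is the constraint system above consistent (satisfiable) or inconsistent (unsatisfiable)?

The assignment p = 7, q = 5, r = 3, s = 7 works:
  constraint 1 holds since r + p = 10.
  constraint 3 holds since p - s = 0.
The rest check out directly.

Satisfiable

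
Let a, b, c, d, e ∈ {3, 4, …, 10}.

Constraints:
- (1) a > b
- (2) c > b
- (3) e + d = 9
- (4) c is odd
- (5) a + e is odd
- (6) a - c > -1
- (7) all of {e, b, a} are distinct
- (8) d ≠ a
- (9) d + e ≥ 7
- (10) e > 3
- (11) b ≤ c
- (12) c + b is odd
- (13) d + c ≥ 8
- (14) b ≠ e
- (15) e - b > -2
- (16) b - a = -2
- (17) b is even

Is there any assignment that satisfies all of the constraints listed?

Satisfiable

Try a = 6, b = 4, c = 5, d = 4, e = 5.
Check constraint 3: e + d = 9; constraint 6: a - c = 1; constraint 9: d + e = 9. The remaining constraints are straightforward to verify.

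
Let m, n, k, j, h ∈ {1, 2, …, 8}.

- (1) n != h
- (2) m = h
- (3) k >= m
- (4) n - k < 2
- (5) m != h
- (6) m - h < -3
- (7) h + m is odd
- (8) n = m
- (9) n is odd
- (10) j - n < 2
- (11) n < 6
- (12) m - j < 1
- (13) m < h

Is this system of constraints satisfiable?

From constraints 2 and 8, n = m = h, so n = h. But constraint 1 says n ≠ h. Contradiction.

Unsatisfiable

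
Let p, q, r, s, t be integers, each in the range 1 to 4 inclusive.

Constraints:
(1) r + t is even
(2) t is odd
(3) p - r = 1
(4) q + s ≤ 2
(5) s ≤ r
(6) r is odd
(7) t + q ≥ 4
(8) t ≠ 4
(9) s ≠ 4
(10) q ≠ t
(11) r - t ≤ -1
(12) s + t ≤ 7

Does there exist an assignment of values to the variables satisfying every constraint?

One satisfying assignment is p = 2, q = 1, r = 1, s = 1, t = 3.
For the less obvious constraints — constraint 3: p - r = 1; constraint 4: q + s = 2 — and the others hold by inspection.

Satisfiable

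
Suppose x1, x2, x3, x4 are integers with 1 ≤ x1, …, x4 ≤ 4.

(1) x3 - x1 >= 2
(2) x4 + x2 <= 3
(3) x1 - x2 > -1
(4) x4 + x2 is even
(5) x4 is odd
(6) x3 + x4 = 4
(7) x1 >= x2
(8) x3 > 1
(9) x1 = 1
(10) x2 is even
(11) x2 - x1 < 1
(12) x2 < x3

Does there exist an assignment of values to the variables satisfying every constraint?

Unsatisfiable

Constraint 5 makes x4 odd and constraint 10 makes x2 even, so x4 + x2 must be odd. Constraint 4 says x4 + x2 is even — contradiction.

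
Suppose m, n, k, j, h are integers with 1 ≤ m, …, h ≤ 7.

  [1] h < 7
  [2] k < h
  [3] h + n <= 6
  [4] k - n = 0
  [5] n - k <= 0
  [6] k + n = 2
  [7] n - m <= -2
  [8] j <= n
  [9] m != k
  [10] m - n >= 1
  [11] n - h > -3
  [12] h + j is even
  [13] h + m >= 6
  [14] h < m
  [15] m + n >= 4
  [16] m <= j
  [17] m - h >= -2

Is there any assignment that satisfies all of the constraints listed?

Unsatisfiable

Constraints 2, 5, 8, 14, and 16 give j ≤ n, n ≤ k, k < h, h < m, m ≤ j. Chaining: j ≤ n ≤ k < h < m ≤ j, which forces j < j — impossible.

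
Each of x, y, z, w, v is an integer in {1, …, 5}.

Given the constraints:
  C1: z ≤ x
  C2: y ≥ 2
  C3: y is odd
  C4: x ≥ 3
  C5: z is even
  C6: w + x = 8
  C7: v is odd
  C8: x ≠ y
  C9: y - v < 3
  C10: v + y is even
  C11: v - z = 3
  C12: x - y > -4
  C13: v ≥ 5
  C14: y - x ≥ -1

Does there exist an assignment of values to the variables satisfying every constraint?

Setting (x, y, z, w, v) = (4, 5, 2, 4, 5) satisfies everything: constraint 6: w + x = 8; constraint 9: y - v = 0, and the others follow.

Satisfiable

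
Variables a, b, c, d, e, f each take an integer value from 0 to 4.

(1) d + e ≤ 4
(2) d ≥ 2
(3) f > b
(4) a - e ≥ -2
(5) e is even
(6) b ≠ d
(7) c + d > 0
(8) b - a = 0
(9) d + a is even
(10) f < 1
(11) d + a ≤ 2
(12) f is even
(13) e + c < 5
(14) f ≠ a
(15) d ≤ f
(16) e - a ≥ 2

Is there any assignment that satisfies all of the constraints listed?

Unsatisfiable

From constraints 2 and 15: f ≥ d and d ≥ 2, so f ≥ 2. From constraint 10: f ≤ 0. But 0 < 2, so no value of f works.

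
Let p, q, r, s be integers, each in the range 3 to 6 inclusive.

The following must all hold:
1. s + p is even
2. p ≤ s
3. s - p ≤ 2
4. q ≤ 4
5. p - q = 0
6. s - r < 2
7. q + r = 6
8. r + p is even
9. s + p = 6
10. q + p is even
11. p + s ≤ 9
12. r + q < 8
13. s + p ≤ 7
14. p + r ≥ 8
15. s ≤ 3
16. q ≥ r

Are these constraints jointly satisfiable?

Unsatisfiable

From constraints 2 and 15: p ≤ s ≤ 3. From constraints 4 and 16: r ≤ q ≤ 4. Hence p + r ≤ 7. But constraint 14 requires p + r ≥ 8, and 8 > 7. Contradiction.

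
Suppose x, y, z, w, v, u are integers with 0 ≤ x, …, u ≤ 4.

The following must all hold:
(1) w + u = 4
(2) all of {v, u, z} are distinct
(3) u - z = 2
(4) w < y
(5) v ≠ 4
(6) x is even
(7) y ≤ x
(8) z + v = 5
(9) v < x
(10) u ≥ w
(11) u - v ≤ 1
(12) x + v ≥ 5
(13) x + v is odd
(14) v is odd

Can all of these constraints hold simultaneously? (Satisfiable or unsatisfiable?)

Try x = 4, y = 2, z = 2, w = 0, v = 3, u = 4.
Check constraint 1: w + u = 4; constraint 3: u - z = 2. The remaining constraints are straightforward to verify.

Satisfiable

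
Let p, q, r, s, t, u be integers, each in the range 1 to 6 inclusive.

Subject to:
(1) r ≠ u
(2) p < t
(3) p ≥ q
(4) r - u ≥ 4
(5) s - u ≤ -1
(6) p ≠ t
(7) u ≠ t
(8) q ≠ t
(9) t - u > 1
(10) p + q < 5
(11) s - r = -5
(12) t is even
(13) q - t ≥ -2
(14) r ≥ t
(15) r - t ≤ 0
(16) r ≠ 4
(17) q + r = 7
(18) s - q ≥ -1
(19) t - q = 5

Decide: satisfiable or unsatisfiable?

Constraints 4, 5, 13, 15, and 18 give r − u ≥ 4, u − s ≥ 1, s − q ≥ -1, q − t ≥ -2, t − r ≥ 0.
Adding all 5 inequalities: the left sides telescope to 0, and the right sides sum to 4 + 1 + (-1) + (-2) + 0 = 2. So 0 ≥ 2, which is false.

Unsatisfiable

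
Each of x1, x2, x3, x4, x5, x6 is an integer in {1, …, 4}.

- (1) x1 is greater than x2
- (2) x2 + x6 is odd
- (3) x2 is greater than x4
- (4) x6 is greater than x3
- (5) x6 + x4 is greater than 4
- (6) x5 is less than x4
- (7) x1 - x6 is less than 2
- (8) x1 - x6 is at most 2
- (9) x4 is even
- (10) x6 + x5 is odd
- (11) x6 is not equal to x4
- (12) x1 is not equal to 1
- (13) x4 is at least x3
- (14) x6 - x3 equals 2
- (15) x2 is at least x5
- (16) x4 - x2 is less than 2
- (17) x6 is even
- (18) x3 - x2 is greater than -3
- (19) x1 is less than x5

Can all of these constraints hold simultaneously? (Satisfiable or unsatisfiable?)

Unsatisfiable

Constraints 1, 3, 6, and 19 give x2 < x1, x1 < x5, x5 < x4, x4 < x2. Chaining: x2 < x1 < x5 < x4 < x2, which forces x2 < x2 — impossible.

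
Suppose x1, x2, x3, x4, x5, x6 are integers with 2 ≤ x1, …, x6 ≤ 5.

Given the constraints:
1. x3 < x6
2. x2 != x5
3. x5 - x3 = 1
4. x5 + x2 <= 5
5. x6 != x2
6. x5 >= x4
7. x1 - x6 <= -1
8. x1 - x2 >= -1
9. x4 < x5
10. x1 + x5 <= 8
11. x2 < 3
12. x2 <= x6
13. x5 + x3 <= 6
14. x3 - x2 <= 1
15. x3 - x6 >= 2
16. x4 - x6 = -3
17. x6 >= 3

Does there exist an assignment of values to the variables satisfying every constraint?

Constraints 7, 8, 14, and 15 give x2 − x3 ≥ -1, x3 − x6 ≥ 2, x6 − x1 ≥ 1, x1 − x2 ≥ -1.
Adding all 4 inequalities: the left sides telescope to 0, and the right sides sum to (-1) + 2 + 1 + (-1) = 1. So 0 ≥ 1, which is false.

Unsatisfiable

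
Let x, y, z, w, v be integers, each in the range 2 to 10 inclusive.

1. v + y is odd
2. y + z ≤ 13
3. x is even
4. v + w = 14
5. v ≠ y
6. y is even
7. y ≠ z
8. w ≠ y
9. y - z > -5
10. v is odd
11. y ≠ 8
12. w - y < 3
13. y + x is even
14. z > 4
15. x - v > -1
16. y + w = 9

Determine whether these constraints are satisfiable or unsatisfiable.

One satisfying assignment is x = 10, y = 4, z = 8, w = 5, v = 9.
For the less obvious constraints — constraint 2: y + z = 12; constraint 4: v + w = 14 — and the others hold by inspection.

Satisfiable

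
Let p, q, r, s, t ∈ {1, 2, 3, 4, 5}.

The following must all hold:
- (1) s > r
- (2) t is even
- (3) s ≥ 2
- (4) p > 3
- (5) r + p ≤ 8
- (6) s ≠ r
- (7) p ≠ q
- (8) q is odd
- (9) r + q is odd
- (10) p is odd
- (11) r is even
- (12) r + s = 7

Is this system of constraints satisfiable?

Take p = 5, q = 1, r = 2, s = 5, t = 2. Then constraint 5: r + p = 7; constraint 12: r + s = 7, and every other listed constraint is also met.

Satisfiable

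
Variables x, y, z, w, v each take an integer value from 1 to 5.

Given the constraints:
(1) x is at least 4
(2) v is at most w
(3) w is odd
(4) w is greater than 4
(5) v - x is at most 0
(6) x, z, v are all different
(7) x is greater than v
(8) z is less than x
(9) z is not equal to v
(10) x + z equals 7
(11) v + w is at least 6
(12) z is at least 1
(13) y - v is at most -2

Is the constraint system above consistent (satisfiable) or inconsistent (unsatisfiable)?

Satisfiable

Take x = 5, y = 1, z = 2, w = 5, v = 3. Then constraint 5: v - x = -2; constraint 10: x + z = 7, and every other listed constraint is also met.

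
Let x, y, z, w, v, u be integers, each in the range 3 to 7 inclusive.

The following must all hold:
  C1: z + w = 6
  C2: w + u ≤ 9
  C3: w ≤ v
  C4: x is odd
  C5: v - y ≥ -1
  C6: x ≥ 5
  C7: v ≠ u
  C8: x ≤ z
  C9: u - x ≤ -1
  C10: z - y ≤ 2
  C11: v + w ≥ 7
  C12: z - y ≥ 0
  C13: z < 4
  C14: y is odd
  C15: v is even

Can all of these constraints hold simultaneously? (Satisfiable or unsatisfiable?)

Unsatisfiable

From constraints 6 and 8: z ≥ x and x ≥ 5, so z ≥ 5. From constraint 13: z ≤ 3. But 3 < 5, so no value of z works.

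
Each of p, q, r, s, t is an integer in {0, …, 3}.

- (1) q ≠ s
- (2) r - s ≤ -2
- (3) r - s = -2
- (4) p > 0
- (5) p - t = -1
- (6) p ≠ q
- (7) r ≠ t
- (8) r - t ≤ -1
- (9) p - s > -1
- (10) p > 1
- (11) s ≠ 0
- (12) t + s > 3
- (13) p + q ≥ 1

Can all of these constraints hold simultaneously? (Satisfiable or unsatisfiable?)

Setting (p, q, r, s, t) = (2, 1, 0, 2, 3) satisfies everything: constraint 2: r - s = -2; constraint 3: r - s = -2, and the others follow.

Satisfiable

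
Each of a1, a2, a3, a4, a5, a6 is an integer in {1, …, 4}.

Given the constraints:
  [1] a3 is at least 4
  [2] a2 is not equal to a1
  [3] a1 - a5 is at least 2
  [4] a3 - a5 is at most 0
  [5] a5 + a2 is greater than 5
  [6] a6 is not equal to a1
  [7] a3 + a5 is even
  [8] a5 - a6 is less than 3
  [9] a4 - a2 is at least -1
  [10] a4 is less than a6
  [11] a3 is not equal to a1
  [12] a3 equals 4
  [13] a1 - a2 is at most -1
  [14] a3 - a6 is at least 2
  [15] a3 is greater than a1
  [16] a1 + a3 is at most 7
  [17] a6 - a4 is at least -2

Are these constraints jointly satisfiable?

Unsatisfiable

Constraints 3, 4, 9, 13, 14, and 17 give a3 − a6 ≥ 2, a6 − a4 ≥ -2, a4 − a2 ≥ -1, a2 − a1 ≥ 1, a1 − a5 ≥ 2, a5 − a3 ≥ 0.
Adding all 6 inequalities: the left sides telescope to 0, and the right sides sum to 2 + (-2) + (-1) + 1 + 2 + 0 = 2. So 0 ≥ 2, which is false.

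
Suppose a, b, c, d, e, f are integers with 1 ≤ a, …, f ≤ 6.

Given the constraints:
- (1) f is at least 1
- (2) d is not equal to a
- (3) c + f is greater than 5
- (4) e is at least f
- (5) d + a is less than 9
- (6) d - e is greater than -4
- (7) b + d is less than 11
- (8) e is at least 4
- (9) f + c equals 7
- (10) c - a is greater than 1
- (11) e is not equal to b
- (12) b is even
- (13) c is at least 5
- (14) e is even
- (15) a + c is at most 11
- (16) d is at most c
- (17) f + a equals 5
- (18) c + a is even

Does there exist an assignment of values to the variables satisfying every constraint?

Setting (a, b, c, d, e, f) = (4, 6, 6, 2, 4, 1) satisfies everything: constraint 3: c + f = 7; constraint 5: d + a = 6, and the others follow.

Satisfiable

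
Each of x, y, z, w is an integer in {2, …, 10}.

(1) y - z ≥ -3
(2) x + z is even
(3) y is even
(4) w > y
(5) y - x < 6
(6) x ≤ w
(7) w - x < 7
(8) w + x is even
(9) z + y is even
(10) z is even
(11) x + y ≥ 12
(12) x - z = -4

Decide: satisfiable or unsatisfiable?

Satisfiable

The assignment x = 4, y = 8, z = 8, w = 10 works:
  constraint 1 holds since y - z = 0.
  constraint 5 holds since y - x = 4.
  constraint 7 holds since w - x = 6.
The rest check out directly.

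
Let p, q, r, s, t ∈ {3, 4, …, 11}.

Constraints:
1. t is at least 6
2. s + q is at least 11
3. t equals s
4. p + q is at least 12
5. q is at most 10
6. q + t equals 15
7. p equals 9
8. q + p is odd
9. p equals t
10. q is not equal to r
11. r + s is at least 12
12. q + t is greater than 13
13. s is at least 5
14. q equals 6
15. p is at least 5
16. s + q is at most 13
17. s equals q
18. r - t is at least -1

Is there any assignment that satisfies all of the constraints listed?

Unsatisfiable

Constraint 7 fixes p = 9 and constraint 14 fixes q = 6. Constraints 3, 9, and 17 give p = t = s = q, so p = q. But 9 ≠ 6 — contradiction.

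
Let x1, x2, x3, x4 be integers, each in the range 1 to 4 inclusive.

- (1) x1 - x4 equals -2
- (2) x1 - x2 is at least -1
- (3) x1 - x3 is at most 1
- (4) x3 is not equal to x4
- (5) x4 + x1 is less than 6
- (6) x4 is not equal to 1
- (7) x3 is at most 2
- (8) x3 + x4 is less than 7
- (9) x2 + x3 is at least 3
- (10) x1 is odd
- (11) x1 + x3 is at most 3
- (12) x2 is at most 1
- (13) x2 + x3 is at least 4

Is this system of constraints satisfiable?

Unsatisfiable

From constraint 12: x2 ≤ 1. From constraint 7: x3 ≤ 2. Hence x2 + x3 ≤ 3. But constraint 13 requires x2 + x3 ≥ 4, and 4 > 3. Contradiction.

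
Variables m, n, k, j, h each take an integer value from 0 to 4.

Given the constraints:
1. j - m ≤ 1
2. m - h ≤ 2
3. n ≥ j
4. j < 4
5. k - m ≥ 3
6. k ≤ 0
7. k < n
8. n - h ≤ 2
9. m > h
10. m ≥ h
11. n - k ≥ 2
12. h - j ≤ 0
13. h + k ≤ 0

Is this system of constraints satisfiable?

Constraints 1, 5, 8, 11, and 12 give k − m ≥ 3, m − j ≥ -1, j − h ≥ 0, h − n ≥ -2, n − k ≥ 2.
Adding all 5 inequalities: the left sides telescope to 0, and the right sides sum to 3 + (-1) + 0 + (-2) + 2 = 2. So 0 ≥ 2, which is false.

Unsatisfiable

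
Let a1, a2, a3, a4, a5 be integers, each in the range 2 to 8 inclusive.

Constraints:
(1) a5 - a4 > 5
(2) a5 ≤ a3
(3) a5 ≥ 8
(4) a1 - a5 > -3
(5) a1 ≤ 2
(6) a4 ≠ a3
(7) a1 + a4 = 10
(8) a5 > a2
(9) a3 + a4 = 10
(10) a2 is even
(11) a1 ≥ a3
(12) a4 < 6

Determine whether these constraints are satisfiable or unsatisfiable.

Unsatisfiable

From constraints 2 and 3: a3 ≥ a5 and a5 ≥ 8, so a3 ≥ 8. From constraints 5 and 11: a3 ≤ a1 and a1 ≤ 2, so a3 ≤ 2. But 2 < 8, so no value of a3 works.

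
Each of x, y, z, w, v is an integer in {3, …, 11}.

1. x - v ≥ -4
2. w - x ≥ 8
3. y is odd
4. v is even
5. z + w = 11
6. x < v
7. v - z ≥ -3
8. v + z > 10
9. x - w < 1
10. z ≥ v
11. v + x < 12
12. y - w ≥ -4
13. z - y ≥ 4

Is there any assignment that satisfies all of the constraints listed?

Constraints 1, 2, 7, 12, and 13 give x − v ≥ -4, v − z ≥ -3, z − y ≥ 4, y − w ≥ -4, w − x ≥ 8.
Adding all 5 inequalities: the left sides telescope to 0, and the right sides sum to (-4) + (-3) + 4 + (-4) + 8 = 1. So 0 ≥ 1, which is false.

Unsatisfiable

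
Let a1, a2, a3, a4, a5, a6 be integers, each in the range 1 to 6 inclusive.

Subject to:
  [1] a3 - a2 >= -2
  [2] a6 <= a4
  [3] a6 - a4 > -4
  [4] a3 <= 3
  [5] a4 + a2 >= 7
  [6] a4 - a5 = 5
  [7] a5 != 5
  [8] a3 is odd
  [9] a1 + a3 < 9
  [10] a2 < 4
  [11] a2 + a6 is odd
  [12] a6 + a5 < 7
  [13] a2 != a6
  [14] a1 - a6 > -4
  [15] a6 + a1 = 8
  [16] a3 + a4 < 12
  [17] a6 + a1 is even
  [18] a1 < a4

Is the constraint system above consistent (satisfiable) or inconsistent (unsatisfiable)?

Satisfiable

Setting (a1, a2, a3, a4, a5, a6) = (3, 2, 3, 6, 1, 5) satisfies everything: constraint 1: a3 - a2 = 1; constraint 3: a6 - a4 = -1; constraint 5: a4 + a2 = 8, and the others follow.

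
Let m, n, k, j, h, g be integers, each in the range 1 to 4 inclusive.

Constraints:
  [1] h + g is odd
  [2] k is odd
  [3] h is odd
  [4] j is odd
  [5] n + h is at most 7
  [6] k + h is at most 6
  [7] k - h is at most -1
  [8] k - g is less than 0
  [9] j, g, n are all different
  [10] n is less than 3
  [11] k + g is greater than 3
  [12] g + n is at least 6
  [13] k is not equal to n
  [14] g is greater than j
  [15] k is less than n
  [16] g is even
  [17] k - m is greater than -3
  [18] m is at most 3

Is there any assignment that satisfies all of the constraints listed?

Satisfiable

The assignment m = 3, n = 2, k = 1, j = 1, h = 3, g = 4 works:
  constraint 5 holds since n + h = 5.
  constraint 6 holds since k + h = 4.
  constraint 7 holds since k - h = -2.
The rest check out directly.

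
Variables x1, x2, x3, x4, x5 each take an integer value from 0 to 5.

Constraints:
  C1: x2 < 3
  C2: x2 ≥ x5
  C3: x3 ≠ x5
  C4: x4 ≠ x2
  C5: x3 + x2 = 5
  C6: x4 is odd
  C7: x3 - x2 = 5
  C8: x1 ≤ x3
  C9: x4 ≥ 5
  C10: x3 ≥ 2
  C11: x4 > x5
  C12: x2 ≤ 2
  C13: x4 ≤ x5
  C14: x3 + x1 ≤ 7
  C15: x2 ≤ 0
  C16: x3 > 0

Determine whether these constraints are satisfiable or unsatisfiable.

From constraints 9 and 13: x5 ≥ x4 and x4 ≥ 5, so x5 ≥ 5. From constraints 2 and 15: x5 ≤ x2 and x2 ≤ 0, so x5 ≤ 0. But 0 < 5, so no value of x5 works.

Unsatisfiable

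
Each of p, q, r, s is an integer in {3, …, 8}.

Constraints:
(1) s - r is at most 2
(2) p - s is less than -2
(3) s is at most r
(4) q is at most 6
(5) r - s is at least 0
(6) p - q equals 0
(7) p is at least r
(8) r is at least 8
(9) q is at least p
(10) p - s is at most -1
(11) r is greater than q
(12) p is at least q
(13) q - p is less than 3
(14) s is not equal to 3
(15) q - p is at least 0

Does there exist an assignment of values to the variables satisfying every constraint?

Unsatisfiable

From constraints 7 and 8: p ≥ r and r ≥ 8, so p ≥ 8. From constraints 4 and 9: p ≤ q and q ≤ 6, so p ≤ 6. But 6 < 8, so no value of p works.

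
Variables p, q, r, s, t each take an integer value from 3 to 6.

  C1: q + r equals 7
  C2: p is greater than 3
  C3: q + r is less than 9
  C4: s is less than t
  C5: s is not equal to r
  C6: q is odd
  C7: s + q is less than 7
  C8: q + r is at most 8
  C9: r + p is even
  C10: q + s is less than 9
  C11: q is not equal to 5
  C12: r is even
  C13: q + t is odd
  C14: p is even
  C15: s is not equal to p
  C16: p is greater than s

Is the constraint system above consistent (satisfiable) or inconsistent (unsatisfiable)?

Setting (p, q, r, s, t) = (4, 3, 4, 3, 6) satisfies everything: constraint 1: q + r = 7; constraint 3: q + r = 7, and the others follow.

Satisfiable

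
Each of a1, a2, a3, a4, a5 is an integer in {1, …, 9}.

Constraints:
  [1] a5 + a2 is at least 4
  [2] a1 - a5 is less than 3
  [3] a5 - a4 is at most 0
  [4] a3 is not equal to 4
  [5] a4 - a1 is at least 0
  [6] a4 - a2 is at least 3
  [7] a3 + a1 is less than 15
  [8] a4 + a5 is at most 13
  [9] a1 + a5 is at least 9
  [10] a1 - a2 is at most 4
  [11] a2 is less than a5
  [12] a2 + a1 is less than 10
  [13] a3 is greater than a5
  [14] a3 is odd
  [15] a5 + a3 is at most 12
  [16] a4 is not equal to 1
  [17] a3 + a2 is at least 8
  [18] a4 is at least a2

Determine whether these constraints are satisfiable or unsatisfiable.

One satisfying assignment is a1 = 5, a2 = 3, a3 = 7, a4 = 6, a5 = 4.
For the less obvious constraints — constraint 1: a5 + a2 = 7; constraint 2: a1 - a5 = 1; constraint 3: a5 - a4 = -2 — and the others hold by inspection.

Satisfiable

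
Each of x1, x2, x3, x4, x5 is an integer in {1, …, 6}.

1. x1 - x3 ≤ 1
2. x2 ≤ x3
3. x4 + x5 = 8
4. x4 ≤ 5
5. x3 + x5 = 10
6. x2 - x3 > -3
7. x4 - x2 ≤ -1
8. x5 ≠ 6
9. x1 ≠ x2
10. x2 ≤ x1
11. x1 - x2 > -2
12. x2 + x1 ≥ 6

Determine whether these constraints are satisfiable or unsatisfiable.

One satisfying assignment is x1 = 5, x2 = 4, x3 = 5, x4 = 3, x5 = 5.
For the less obvious constraints — constraint 1: x1 - x3 = 0; constraint 3: x4 + x5 = 8 — and the others hold by inspection.

Satisfiable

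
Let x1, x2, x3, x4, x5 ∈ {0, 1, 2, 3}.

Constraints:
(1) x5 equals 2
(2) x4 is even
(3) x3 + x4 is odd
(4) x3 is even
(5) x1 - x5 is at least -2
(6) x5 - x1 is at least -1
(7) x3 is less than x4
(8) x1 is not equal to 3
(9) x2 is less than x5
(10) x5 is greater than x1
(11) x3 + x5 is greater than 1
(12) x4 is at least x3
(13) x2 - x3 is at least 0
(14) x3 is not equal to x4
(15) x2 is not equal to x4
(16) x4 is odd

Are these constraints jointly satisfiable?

Unsatisfiable

Constraint 4 makes x3 even and constraint 2 makes x4 even, so x3 + x4 must be even. Constraint 3 says x3 + x4 is odd — contradiction.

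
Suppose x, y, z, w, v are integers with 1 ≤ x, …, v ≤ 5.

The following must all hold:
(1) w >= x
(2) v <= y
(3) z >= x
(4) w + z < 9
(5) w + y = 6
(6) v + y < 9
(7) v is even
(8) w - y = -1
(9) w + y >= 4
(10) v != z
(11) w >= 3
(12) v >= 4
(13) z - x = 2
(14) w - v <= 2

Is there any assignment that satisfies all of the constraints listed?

From constraint 11: w ≥ 3. From constraints 2 and 12: y ≥ v ≥ 4. Hence w + y ≥ 7. But constraint 5 requires w + y = 6, and 6 < 7. Contradiction.

Unsatisfiable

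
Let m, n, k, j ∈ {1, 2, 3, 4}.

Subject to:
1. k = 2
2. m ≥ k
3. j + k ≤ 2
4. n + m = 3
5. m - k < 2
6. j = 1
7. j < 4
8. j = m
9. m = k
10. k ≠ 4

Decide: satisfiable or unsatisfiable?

Unsatisfiable

Constraint 6 fixes j = 1 and constraint 1 fixes k = 2. Constraints 8 and 9 give j = m = k, so j = k. But 1 ≠ 2 — contradiction.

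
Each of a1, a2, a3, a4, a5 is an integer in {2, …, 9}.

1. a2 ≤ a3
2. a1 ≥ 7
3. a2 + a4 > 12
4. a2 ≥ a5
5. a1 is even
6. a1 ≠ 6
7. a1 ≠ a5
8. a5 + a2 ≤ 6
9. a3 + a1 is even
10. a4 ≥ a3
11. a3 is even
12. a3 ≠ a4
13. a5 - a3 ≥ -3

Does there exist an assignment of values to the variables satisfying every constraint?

Try a1 = 8, a2 = 4, a3 = 4, a4 = 9, a5 = 2.
Check constraint 3: a2 + a4 = 13; constraint 8: a5 + a2 = 6. The remaining constraints are straightforward to verify.

Satisfiable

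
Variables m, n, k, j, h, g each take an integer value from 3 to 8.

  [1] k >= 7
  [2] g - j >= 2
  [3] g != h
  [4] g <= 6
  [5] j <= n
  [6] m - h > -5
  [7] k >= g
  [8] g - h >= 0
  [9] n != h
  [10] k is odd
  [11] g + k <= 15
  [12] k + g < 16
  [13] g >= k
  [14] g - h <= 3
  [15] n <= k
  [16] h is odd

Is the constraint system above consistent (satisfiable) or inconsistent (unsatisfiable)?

Unsatisfiable

From constraints 1 and 13: g ≥ k and k ≥ 7, so g ≥ 7. From constraint 4: g ≤ 6. But 6 < 7, so no value of g works.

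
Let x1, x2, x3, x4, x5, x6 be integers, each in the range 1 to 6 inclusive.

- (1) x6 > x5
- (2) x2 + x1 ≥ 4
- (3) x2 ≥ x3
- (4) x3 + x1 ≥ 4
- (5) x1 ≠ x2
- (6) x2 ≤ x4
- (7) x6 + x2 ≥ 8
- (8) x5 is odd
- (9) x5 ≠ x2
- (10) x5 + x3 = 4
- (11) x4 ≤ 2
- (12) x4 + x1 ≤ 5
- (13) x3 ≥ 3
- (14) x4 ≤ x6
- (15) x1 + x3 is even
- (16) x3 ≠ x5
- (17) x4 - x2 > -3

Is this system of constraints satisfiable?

From constraints 3 and 13: x2 ≥ x3 and x3 ≥ 3, so x2 ≥ 3. From constraints 6 and 11: x2 ≤ x4 and x4 ≤ 2, so x2 ≤ 2. But 2 < 3, so no value of x2 works.

Unsatisfiable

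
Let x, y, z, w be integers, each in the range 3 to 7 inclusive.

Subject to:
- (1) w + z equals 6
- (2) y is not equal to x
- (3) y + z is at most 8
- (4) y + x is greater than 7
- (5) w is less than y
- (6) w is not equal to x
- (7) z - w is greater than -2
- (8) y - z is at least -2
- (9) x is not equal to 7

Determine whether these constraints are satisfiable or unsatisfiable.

Satisfiable

Take x = 5, y = 4, z = 3, w = 3. Then constraint 1: w + z = 6; constraint 3: y + z = 7; constraint 4: y + x = 9, and every other listed constraint is also met.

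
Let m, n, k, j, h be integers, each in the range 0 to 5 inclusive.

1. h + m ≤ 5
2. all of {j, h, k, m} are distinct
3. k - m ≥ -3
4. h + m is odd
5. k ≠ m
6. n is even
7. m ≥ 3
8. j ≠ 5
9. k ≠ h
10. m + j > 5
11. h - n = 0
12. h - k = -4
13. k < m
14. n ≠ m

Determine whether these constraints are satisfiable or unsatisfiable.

Satisfiable

The assignment m = 5, n = 0, k = 4, j = 1, h = 0 works:
  constraint 1 holds since h + m = 5.
  constraint 3 holds since k - m = -1.
The rest check out directly.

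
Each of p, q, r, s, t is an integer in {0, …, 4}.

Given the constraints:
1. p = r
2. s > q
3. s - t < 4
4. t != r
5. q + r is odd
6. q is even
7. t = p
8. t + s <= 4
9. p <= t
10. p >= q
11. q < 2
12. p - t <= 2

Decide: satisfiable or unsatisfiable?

Unsatisfiable

From constraints 1 and 7, t = p = r, so t = r. But constraint 4 says t ≠ r. Contradiction.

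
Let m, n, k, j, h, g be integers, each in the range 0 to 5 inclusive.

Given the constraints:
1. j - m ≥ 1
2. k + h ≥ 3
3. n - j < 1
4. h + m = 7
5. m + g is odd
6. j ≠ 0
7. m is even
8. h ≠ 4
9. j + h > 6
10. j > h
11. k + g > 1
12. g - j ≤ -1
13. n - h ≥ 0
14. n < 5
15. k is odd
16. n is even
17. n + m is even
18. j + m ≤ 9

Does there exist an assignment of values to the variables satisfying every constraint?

One satisfying assignment is m = 4, n = 4, k = 1, j = 5, h = 3, g = 1.
For the less obvious constraints — constraint 1: j - m = 1; constraint 2: k + h = 4; constraint 3: n - j = -1 — and the others hold by inspection.

Satisfiable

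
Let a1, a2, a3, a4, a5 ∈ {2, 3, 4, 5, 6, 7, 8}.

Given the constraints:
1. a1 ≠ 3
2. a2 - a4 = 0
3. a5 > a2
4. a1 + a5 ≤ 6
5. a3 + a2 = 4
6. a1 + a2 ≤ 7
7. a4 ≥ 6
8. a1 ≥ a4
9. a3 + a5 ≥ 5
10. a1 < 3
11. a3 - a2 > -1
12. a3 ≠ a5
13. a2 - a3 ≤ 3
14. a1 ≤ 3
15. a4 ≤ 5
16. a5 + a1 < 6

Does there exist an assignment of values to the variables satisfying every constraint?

Unsatisfiable

From constraints 7 and 8: a1 ≥ a4 and a4 ≥ 6, so a1 ≥ 6. From constraint 14: a1 ≤ 3. But 3 < 6, so no value of a1 works.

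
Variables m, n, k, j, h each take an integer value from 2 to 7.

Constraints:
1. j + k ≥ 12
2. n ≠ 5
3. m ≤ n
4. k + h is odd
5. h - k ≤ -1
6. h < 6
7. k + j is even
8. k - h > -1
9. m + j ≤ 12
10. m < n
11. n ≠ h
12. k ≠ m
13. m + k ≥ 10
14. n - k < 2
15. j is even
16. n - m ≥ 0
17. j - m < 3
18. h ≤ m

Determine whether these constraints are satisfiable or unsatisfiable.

Satisfiable

The assignment m = 5, n = 7, k = 6, j = 6, h = 5 works:
  constraint 1 holds since j + k = 12.
  constraint 5 holds since h - k = -1.
The rest check out directly.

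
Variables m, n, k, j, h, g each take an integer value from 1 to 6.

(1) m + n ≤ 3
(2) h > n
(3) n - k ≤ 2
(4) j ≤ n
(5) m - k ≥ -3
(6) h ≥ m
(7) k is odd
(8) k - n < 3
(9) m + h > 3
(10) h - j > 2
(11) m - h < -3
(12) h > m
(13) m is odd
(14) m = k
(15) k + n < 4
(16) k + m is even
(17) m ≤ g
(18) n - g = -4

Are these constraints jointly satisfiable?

Setting (m, n, k, j, h, g) = (1, 1, 1, 1, 5, 5) satisfies everything: constraint 1: m + n = 2; constraint 3: n - k = 0, and the others follow.

Satisfiable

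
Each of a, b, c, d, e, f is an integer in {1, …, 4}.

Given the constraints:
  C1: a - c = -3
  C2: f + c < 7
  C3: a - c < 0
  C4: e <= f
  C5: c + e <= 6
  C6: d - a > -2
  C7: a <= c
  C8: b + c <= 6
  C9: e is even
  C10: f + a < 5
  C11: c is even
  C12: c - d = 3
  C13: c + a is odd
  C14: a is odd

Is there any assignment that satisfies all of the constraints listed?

Satisfiable

Setting (a, b, c, d, e, f) = (1, 1, 4, 1, 2, 2) satisfies everything: constraint 1: a - c = -3; constraint 2: f + c = 6, and the others follow.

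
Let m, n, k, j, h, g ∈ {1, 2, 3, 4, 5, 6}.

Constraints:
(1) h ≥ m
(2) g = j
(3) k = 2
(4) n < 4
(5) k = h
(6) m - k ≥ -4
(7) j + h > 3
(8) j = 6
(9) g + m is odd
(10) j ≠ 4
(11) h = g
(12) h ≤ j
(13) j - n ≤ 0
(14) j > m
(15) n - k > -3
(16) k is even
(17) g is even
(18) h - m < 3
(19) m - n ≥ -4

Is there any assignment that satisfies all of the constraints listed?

Constraint 3 fixes k = 2 and constraint 8 fixes j = 6. Constraints 2, 5, and 11 give k = h = g = j, so k = j. But 2 ≠ 6 — contradiction.

Unsatisfiable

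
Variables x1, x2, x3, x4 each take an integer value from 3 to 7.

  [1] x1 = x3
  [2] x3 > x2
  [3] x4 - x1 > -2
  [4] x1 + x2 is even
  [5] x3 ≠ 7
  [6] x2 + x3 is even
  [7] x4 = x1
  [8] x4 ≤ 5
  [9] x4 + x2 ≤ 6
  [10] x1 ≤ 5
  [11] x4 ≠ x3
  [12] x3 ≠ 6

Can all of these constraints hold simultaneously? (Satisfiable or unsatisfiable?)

From constraints 1 and 7, x4 = x1 = x3, so x4 = x3. But constraint 11 says x4 ≠ x3. Contradiction.

Unsatisfiable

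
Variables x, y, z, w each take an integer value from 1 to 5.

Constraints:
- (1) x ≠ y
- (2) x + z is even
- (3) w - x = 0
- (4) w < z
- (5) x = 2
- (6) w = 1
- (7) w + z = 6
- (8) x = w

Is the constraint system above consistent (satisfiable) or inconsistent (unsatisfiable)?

Unsatisfiable

Constraint 5 fixes x = 2 and constraint 6 fixes w = 1, but constraint 8 requires x = w. Since 2 ≠ 1, contradiction.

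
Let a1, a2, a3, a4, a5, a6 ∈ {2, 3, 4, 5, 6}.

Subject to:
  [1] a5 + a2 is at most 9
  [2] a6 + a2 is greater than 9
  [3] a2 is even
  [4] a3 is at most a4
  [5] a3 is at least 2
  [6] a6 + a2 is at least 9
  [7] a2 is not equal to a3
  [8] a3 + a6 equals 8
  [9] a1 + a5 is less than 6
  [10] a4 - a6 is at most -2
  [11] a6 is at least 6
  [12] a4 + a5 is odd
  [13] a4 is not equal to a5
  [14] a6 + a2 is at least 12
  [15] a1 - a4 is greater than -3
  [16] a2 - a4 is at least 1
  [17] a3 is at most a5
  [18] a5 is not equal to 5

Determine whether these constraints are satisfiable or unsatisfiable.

One satisfying assignment is a1 = 2, a2 = 6, a3 = 2, a4 = 3, a5 = 2, a6 = 6.
For the less obvious constraints — constraint 1: a5 + a2 = 8; constraint 2: a6 + a2 = 12; constraint 6: a6 + a2 = 12 — and the others hold by inspection.

Satisfiable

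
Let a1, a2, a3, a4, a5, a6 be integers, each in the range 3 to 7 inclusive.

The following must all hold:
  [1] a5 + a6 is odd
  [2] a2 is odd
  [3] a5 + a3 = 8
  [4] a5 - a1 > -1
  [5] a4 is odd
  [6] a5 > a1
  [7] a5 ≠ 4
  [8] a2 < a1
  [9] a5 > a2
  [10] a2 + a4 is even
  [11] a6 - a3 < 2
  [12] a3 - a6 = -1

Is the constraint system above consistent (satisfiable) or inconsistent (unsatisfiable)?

Satisfiable

One satisfying assignment is a1 = 4, a2 = 3, a3 = 3, a4 = 5, a5 = 5, a6 = 4.
For the less obvious constraints — constraint 3: a5 + a3 = 8; constraint 4: a5 - a1 = 1; constraint 11: a6 - a3 = 1 — and the others hold by inspection.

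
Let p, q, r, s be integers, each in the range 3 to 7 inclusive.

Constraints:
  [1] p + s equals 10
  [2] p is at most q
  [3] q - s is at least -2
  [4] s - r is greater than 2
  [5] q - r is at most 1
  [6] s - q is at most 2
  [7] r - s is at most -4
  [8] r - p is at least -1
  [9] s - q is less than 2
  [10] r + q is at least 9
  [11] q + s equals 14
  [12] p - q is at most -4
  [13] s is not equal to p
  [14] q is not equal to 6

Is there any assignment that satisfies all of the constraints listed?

Unsatisfiable

Constraints 5, 6, and 7 give r − q ≥ -1, q − s ≥ -2, s − r ≥ 4.
Adding all 3 inequalities: the left sides telescope to 0, and the right sides sum to (-1) + (-2) + 4 = 1. So 0 ≥ 1, which is false.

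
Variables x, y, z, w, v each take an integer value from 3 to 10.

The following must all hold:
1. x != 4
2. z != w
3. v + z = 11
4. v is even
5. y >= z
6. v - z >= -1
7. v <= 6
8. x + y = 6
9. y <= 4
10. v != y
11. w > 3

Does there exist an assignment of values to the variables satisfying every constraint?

Unsatisfiable

From constraint 7: v ≤ 6. From constraints 5 and 9: z ≤ y ≤ 4. Hence v + z ≤ 10. But constraint 3 requires v + z = 11, and 11 > 10. Contradiction.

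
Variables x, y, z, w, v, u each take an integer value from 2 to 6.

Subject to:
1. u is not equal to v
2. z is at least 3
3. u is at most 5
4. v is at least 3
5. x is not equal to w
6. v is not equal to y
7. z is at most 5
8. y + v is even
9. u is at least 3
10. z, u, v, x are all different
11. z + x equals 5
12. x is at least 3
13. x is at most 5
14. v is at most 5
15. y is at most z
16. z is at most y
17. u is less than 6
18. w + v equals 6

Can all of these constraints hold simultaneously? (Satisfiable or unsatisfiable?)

Constraints 2, 3, 4, 7, 9, 12, 13, and 14 confine each of z, u, v, x to the 3 values {3, …, 5}.
Constraint 10 requires all 4 of them to be distinct, but only 3 values are available — impossible by the pigeonhole principle.

Unsatisfiable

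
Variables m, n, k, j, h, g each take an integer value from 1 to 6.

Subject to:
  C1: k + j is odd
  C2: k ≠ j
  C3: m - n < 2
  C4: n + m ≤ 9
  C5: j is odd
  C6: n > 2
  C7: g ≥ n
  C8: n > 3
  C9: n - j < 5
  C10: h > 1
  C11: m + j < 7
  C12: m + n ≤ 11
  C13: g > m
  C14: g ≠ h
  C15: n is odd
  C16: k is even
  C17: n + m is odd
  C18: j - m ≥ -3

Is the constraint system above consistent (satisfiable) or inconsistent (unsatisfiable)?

Satisfiable

The assignment m = 4, n = 5, k = 4, j = 1, h = 6, g = 5 works:
  constraint 3 holds since m - n = -1.
  constraint 4 holds since n + m = 9.
The rest check out directly.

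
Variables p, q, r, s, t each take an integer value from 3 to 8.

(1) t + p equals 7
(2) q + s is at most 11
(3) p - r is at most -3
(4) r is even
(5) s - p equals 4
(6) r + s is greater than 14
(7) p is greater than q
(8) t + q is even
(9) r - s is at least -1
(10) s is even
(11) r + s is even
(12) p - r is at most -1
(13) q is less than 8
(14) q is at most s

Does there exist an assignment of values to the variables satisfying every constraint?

Try p = 4, q = 3, r = 8, s = 8, t = 3.
Check constraint 1: t + p = 7; constraint 2: q + s = 11; constraint 3: p - r = -4. The remaining constraints are straightforward to verify.

Satisfiable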